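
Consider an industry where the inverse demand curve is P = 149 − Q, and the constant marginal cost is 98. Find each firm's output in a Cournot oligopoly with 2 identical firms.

q_i = 17

With 2 symmetric Cournot firms, each firm's FOC gives 149 − 3q = 98, so q = 17, Q = 2·17 = 34, and P = 115.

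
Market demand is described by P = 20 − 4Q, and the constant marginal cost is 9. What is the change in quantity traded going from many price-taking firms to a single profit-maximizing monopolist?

Q falls by 1.375

Perfect competition: P = MC = 9, so 20 − 4Q = 9 and Q = 2.75.
Monopoly sets MR = MC: 20 − 8Q = 9 ⇒ Q = 1.375, P = 20 − 4·1.375 = 14.5.
Change in quantity traded: 1.375 − 2.75 = −1.375.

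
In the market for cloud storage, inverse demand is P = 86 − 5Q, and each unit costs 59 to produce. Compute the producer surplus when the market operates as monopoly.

PS = 36.45

Monopoly sets MR = MC: 86 − 10Q = 59 ⇒ Q = 2.7, P = 86 − 5·2.7 = 72.5.
PS = (72.5 − 59)·2.7 = 36.45.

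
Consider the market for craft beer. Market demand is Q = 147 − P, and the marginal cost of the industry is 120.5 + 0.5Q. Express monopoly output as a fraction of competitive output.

Inverting demand: P = 147 − Q.
A monopolist chooses Q where MR = MC. MR = 147 − 2Q; setting this equal to 120.5 + 0.5Q gives Q = 10.6 and P = 136.4.
Under competition P = MC: 147 − Q = 120.5 + 0.5Q ⇒ Q = 53/3, P = 388/3.
Ratio Q_m/Q_c = 10.6/(53/3) = 0.6.

Q_m/Q_c = 0.6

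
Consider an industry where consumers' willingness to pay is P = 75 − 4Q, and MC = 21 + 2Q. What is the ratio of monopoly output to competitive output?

Q_m/Q_c = 0.6

The monopolist equates marginal revenue to marginal cost: 75 − 8Q = 21 + 2Q, so Q = 5.4. From demand, P = 53.4.
Competitive equilibrium sets price equal to marginal cost: 75 − 4Q = 21 + 2Q, so Q = 9 and P = 39.
Ratio Q_m/Q_c = 5.4/9 = 0.6.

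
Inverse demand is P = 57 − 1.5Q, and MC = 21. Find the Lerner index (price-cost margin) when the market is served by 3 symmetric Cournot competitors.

In a 3-firm Cournot equilibrium, symmetry and the first-order condition give q = (57 − 21)/(6) = 6. So Q = 18 and P = 30.
Lerner index = (P − MC)/P = (30 − 21)/30 = 0.3.

Lerner index = 0.3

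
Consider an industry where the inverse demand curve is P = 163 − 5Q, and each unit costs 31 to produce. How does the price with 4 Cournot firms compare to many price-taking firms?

Cournot: P = 57.4; Competition: P = 31

In a 4-firm Cournot equilibrium, symmetry and the first-order condition give q = (163 − 31)/(25) = 5.28. So Q = 21.12 and P = 57.4.
Under competition P = MC = 31, so Q = (163 − 31)/5 = 26.4.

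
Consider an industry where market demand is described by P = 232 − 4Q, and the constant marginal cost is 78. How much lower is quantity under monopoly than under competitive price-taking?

Quantity falls by 19.25

Competitive firms price at marginal cost: P = 78, giving Q = 38.5.
The monopolist equates marginal revenue to marginal cost: 232 − 8Q = 78, so Q = 19.25. From demand, P = 155.
Change in quantity: 19.25 − 38.5 = −19.25.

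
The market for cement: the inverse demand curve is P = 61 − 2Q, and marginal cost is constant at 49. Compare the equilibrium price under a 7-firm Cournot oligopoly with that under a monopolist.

Cournot: P = 50.5; Monopoly: P = 55

In a 7-firm Cournot equilibrium, symmetry and the first-order condition give q = (61 − 49)/(16) = 0.75. So Q = 5.25 and P = 50.5.
A monopolist chooses Q where MR = MC. MR = 61 − 4Q; setting this equal to 49 gives Q = 3 and P = 55.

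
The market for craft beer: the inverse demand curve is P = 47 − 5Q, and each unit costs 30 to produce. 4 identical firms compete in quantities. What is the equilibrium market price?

With 4 symmetric Cournot firms, each firm's FOC gives 47 − 25q = 30, so q = 0.68, Q = 4·0.68 = 2.72, and P = 33.4.

P = 33.4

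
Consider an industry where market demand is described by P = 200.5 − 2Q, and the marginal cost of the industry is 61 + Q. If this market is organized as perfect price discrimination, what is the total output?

Under first-degree price discrimination the firm charges each unit its demand price and produces up to where P = MC, i.e. Q = 46.5. Consumer surplus is zero; producer surplus equals total surplus.

Q = 46.5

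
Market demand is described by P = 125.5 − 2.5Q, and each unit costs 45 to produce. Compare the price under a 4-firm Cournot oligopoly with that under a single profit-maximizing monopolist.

Cournot: P = 61.1; Monopoly: P = 85.25

Cournot with 4 identical firms: the symmetric best-response condition is 125.5 − 12.5q = 45. Each firm produces q = 6.44, total output Q = 25.76, price P = 61.1.
The monopolist equates marginal revenue to marginal cost: 125.5 − 5Q = 45, so Q = 16.1. From demand, P = 85.25.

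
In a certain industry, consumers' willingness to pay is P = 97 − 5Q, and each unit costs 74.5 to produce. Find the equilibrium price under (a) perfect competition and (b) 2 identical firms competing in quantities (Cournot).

Perfect competition: P = MC = 74.5, so 97 − 5Q = 74.5 and Q = 4.5.
With 2 symmetric Cournot firms, each firm's FOC gives 97 − 15q = 74.5, so q = 1.5, Q = 2·1.5 = 3, and P = 82.

Competition: P = 74.5; Cournot: P = 82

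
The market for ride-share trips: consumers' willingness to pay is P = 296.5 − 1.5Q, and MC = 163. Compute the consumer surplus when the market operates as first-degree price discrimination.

CS = 0

With perfect price discrimination, output is the efficient level Q = 89 (where demand meets MC), but every buyer pays their willingness to pay: CS = 0 and PS = total surplus.
CS = 0.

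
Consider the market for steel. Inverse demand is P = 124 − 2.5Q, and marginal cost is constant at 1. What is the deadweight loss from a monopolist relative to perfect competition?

Under competition P = MC = 1, so Q = (124 − 1)/2.5 = 49.2.
A monopolist chooses Q where MR = MC. MR = 124 − 5Q; setting this equal to 1 gives Q = 24.6 and P = 62.5.
DWL is the triangle between Q = 24.6 and Q = 49.2: ½·(49.2 − 24.6)·(62.5 − 1) = 756.45.

DWL = 756.45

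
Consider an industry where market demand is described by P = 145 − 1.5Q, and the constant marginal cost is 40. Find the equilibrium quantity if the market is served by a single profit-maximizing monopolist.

The monopolist equates marginal revenue to marginal cost: 145 − 3Q = 40, so Q = 35. From demand, P = 92.5.

Q = 35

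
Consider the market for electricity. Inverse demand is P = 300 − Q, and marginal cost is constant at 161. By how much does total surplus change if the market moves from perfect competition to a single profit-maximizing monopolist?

Competitive firms price at marginal cost: P = 161, giving Q = 139.
CS = ½·(300 − 161)·139 = 9660.5; PS = (161 − 161)·139 = 0; TS = 9660.5.
A monopolist chooses Q where MR = MC. MR = 300 − 2Q; setting this equal to 161 gives Q = 69.5 and P = 230.5.
CS = ½·(300 − 230.5)·69.5 = 2415.125; PS = (230.5 − 161)·69.5 = 4830.25; TS = 7245.375.
Change in total surplus: 7245.375 − 9660.5 = −2415.125.

Total surplus falls by 2415.125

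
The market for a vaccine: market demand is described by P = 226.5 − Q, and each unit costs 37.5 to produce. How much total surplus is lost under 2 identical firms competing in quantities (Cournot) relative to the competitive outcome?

Competitive firms price at marginal cost: P = 37.5, giving Q = 189.
In a 2-firm Cournot equilibrium, symmetry and the first-order condition give q = (226.5 − 37.5)/(3) = 63. So Q = 126 and P = 100.5.
DWL is the triangle between Q = 126 and Q = 189: ½·(189 − 126)·(100.5 − 37.5) = 1984.5.

DWL = 1984.5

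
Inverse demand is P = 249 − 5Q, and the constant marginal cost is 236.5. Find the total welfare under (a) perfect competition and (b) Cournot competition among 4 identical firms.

Competition: TS = 15.625; Cournot: TS = 15

Under competition P = MC = 236.5, so Q = (249 − 236.5)/5 = 2.5.
CS = ½·(249 − 236.5)·2.5 = 15.625; PS = (236.5 − 236.5)·2.5 = 0; TS = 15.625.
Cournot with 4 identical firms: the symmetric best-response condition is 249 − 25q = 236.5. Each firm produces q = 0.5, total output Q = 2, price P = 239.
CS = ½·(249 − 239)·2 = 10; PS = (239 − 236.5)·2 = 5; TS = 15.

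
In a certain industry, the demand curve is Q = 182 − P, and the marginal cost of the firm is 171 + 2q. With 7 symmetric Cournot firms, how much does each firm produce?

Inverting demand: P = 182 − Q.
Cournot with 7 identical firms: the symmetric best-response condition is 182 − 8q = 171 + 2q. Each firm produces q = 1.1, total output Q = 7.7, price P = 174.3.

q_i = 1.1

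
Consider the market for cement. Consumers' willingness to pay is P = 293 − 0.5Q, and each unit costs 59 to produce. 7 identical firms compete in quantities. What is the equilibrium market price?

P = 88.25

With 7 symmetric Cournot firms, each firm's FOC gives 293 − 4q = 59, so q = 58.5, Q = 7·58.5 = 409.5, and P = 88.25.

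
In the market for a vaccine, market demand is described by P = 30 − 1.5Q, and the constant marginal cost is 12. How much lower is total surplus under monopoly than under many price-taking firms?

Total surplus falls by 27

Competitive firms price at marginal cost: P = 12, giving Q = 12.
CS = ½·(30 − 12)·12 = 108; PS = (12 − 12)·12 = 0; TS = 108.
A monopolist chooses Q where MR = MC. MR = 30 − 3Q; setting this equal to 12 gives Q = 6 and P = 21.
CS = ½·(30 − 21)·6 = 27; PS = (21 − 12)·6 = 54; TS = 81.
Change in total surplus: 81 − 108 = −27.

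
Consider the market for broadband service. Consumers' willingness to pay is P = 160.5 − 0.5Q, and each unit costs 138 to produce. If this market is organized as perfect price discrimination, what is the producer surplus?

PS = 506.25

A perfectly discriminating monopolist sells every unit with P(Q) ≥ MC(Q), so output equals the competitive quantity Q = 45. Each buyer pays their reservation price, so CS = 0 and the firm captures all surplus.
PS = ½·(160.5 − 138)·45 = 506.25.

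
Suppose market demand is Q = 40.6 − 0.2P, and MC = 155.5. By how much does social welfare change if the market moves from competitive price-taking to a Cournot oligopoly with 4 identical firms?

Social welfare falls by 9.025

Inverting demand: P = 203 − 5Q.
Perfect competition: P = MC = 155.5, so 203 − 5Q = 155.5 and Q = 9.5.
CS = ½·(203 − 155.5)·9.5 = 225.625; PS = (155.5 − 155.5)·9.5 = 0; TS = 225.625.
Cournot with 4 identical firms: the symmetric best-response condition is 203 − 25q = 155.5. Each firm produces q = 1.9, total output Q = 7.6, price P = 165.
CS = ½·(203 − 165)·7.6 = 144.4; PS = (165 − 155.5)·7.6 = 72.2; TS = 216.6.
Change in social welfare: 216.6 − 225.625 = −9.025.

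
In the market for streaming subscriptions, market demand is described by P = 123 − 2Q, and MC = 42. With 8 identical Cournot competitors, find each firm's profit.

π_i = 40.5

With 8 symmetric Cournot firms, each firm's FOC gives 123 − 18q = 42, so q = 4.5, Q = 8·4.5 = 36, and P = 51.
Each firm's profit = (51 − 42)·4.5 = 40.5.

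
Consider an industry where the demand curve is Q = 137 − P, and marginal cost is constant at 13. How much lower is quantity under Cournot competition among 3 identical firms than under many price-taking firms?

Quantity falls by 31

Inverting demand: P = 137 − Q.
Under competition P = MC = 13, so Q = (137 − 13)/1 = 124.
Cournot with 3 identical firms: the symmetric best-response condition is 137 − 4q = 13. Each firm produces q = 31, total output Q = 93, price P = 44.
Change in quantity: 93 − 124 = −31.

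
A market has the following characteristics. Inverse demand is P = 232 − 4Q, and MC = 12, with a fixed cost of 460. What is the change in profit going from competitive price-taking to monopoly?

Under competition P = MC = 12, so Q = (232 − 12)/4 = 55.
Profit = (12 − 12)·55 − 460 = −460.
Monopoly sets MR = MC: 232 − 8Q = 12 ⇒ Q = 27.5, P = 232 − 4·27.5 = 122.
Profit = (122 − 12)·27.5 − 460 = 2565.
Change in profit: 2565 − −460 = 3025.

Profit rises by 3025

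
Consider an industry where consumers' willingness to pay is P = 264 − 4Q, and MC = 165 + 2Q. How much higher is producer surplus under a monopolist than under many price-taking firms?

Producer surplus rises by 217.8

Under competition P = MC: 264 − 4Q = 165 + 2Q ⇒ Q = 16.5, P = 198.
PS = P·Q − VC(Q) = 198·16.5 − (165·16.5 + ½·2·16.5²) = 272.25.
A monopolist chooses Q where MR = MC. MR = 264 − 8Q; setting this equal to 165 + 2Q gives Q = 9.9 and P = 224.4.
PS = P·Q − VC(Q) = 224.4·9.9 − (165·9.9 + ½·2·9.9²) = 490.05.
Change in producer surplus: 490.05 − 272.25 = 217.8.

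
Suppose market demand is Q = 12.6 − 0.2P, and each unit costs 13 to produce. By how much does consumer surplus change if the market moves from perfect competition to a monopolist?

CS falls by 187.5

Inverting demand: P = 63 − 5Q.
Competitive firms price at marginal cost: P = 13, giving Q = 10.
CS = ½·(63 − 13)·10 = 250.
Monopoly sets MR = MC: 63 − 10Q = 13 ⇒ Q = 5, P = 63 − 5·5 = 38.
CS = ½·(63 − 38)·5 = 62.5.
Change in consumer surplus: 62.5 − 250 = −187.5.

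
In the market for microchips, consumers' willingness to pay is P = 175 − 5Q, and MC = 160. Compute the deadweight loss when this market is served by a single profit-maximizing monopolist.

DWL = 5.625

Competitive firms price at marginal cost: P = 160, giving Q = 3.
A monopolist chooses Q where MR = MC. MR = 175 − 10Q; setting this equal to 160 gives Q = 1.5 and P = 167.5.
DWL is the triangle between Q = 1.5 and Q = 3: ½·(3 − 1.5)·(167.5 − 160) = 5.625.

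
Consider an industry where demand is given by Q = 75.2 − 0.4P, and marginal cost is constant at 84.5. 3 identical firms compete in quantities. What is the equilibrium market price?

Inverting demand: P = 188 − 2.5Q.
Cournot with 3 identical firms: the symmetric best-response condition is 188 − 10q = 84.5. Each firm produces q = 10.35, total output Q = 31.05, price P = 110.375.

P = 110.375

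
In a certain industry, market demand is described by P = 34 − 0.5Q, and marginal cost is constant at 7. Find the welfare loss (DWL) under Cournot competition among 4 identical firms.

DWL = 29.16

Competitive firms price at marginal cost: P = 7, giving Q = 54.
With 4 symmetric Cournot firms, each firm's FOC gives 34 − 2.5q = 7, so q = 10.8, Q = 4·10.8 = 43.2, and P = 12.4.
DWL is the triangle between Q = 43.2 and Q = 54: ½·(54 − 43.2)·(12.4 − 7) = 29.16.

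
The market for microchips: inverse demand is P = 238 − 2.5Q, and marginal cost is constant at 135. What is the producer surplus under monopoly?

PS = 1060.9

A monopolist chooses Q where MR = MC. MR = 238 − 5Q; setting this equal to 135 gives Q = 20.6 and P = 186.5.
PS = (186.5 − 135)·20.6 = 1060.9.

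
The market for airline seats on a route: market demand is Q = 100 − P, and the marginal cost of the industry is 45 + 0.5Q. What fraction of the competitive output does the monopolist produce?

Q_m/Q_c = 0.6

Inverting demand: P = 100 − Q.
The monopolist equates marginal revenue to marginal cost: 100 − 2Q = 45 + 0.5Q, so Q = 22. From demand, P = 78.
Under competition P = MC: 100 − Q = 45 + 0.5Q ⇒ Q = 110/3, P = 190/3.
Ratio Q_m/Q_c = 22/(110/3) = 0.6.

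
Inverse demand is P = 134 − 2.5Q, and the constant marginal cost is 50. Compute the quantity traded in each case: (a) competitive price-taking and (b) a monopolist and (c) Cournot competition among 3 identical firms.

Competition: Q = 33.6; Monopoly: Q = 16.8; Cournot: Q = 25.2

Under competition P = MC = 50, so Q = (134 − 50)/2.5 = 33.6.
The monopolist equates marginal revenue to marginal cost: 134 − 5Q = 50, so Q = 16.8. From demand, P = 92.
With 3 symmetric Cournot firms, each firm's FOC gives 134 − 10q = 50, so q = 8.4, Q = 3·8.4 = 25.2, and P = 71.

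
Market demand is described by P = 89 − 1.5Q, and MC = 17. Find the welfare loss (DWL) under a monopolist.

DWL = 432

Under competition P = MC = 17, so Q = (89 − 17)/1.5 = 48.
A monopolist chooses Q where MR = MC. MR = 89 − 3Q; setting this equal to 17 gives Q = 24 and P = 53.
DWL is the triangle between Q = 24 and Q = 48: ½·(48 − 24)·(53 − 17) = 432.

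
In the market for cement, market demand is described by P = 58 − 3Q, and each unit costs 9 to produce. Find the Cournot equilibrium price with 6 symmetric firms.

In a 6-firm Cournot equilibrium, symmetry and the first-order condition give q = (58 − 9)/(21) = 7/3. So Q = 14 and P = 16.

P = 16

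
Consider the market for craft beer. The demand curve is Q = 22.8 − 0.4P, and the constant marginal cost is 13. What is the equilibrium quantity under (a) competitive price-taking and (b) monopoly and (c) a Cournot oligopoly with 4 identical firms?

Inverting demand: P = 57 − 2.5Q.
Perfect competition: P = MC = 13, so 57 − 2.5Q = 13 and Q = 17.6.
The monopolist equates marginal revenue to marginal cost: 57 − 5Q = 13, so Q = 8.8. From demand, P = 35.
Cournot with 4 identical firms: the symmetric best-response condition is 57 − 12.5q = 13. Each firm produces q = 3.52, total output Q = 14.08, price P = 21.8.

Competition: Q = 17.6; Monopoly: Q = 8.8; Cournot: Q = 14.08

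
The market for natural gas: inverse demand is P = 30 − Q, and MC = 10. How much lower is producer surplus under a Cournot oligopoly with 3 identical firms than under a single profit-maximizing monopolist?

A monopolist chooses Q where MR = MC. MR = 30 − 2Q; setting this equal to 10 gives Q = 10 and P = 20.
PS = (20 − 10)·10 = 100.
In a 3-firm Cournot equilibrium, symmetry and the first-order condition give q = (30 − 10)/(4) = 5. So Q = 15 and P = 15.
PS = (15 − 10)·15 = 75.
Change in producer surplus: 75 − 100 = −25.

Producer surplus falls by 25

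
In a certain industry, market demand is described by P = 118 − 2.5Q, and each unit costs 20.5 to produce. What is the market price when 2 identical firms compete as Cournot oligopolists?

Cournot with 2 identical firms: the symmetric best-response condition is 118 − 7.5q = 20.5. Each firm produces q = 13, total output Q = 26, price P = 53.

P = 53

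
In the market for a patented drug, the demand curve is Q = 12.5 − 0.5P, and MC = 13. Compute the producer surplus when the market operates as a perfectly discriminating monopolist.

PS = 36

Inverting demand: P = 25 − 2Q.
Under first-degree price discrimination the firm charges each unit its demand price and produces up to where P = MC, i.e. Q = 6. Consumer surplus is zero; producer surplus equals total surplus.
PS = ½·(25 − 13)·6 = 36.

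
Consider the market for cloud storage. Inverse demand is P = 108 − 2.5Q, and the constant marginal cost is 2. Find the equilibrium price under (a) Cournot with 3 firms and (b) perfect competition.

Cournot: P = 28.5; Competition: P = 2

Cournot with 3 identical firms: the symmetric best-response condition is 108 − 10q = 2. Each firm produces q = 10.6, total output Q = 31.8, price P = 28.5.
Under competition P = MC = 2, so Q = (108 − 2)/2.5 = 42.4.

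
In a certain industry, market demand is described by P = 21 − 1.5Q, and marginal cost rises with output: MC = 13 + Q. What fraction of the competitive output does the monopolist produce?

Q_m/Q_c = 0.625

A monopolist chooses Q where MR = MC. MR = 21 − 3Q; setting this equal to 13 + Q gives Q = 2 and P = 18.
Under competition P = MC: 21 − 1.5Q = 13 + Q ⇒ Q = 3.2, P = 16.2.
Ratio Q_m/Q_c = 2/3.2 = 0.625.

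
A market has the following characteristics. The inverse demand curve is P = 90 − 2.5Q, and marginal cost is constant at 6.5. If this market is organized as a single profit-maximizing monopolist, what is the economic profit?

Monopoly sets MR = MC: 90 − 5Q = 6.5 ⇒ Q = 16.7, P = 90 − 2.5·16.7 = 48.25.
Profit = (48.25 − 6.5)·16.7 = 697.225.

Profit = 697.225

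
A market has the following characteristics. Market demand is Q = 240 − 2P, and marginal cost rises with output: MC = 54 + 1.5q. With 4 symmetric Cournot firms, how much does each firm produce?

Inverting demand: P = 120 − 0.5Q.
With 4 symmetric Cournot firms, each firm's FOC gives 120 − 2.5q = 54 + 1.5q, so q = 16.5, Q = 4·16.5 = 66, and P = 87.

q_i = 16.5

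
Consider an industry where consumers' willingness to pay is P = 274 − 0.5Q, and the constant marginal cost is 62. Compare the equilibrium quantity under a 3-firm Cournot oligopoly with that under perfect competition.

Cournot: Q = 318; Competition: Q = 424

In a 3-firm Cournot equilibrium, symmetry and the first-order condition give q = (274 − 62)/(2) = 106. So Q = 318 and P = 115.
Perfect competition: P = MC = 62, so 274 − 0.5Q = 62 and Q = 424.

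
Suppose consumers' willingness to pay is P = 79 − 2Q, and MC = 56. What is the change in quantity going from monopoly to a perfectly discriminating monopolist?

Q rises by 5.75

A monopolist chooses Q where MR = MC. MR = 79 − 4Q; setting this equal to 56 gives Q = 5.75 and P = 67.5.
A perfectly discriminating monopolist sells every unit with P(Q) ≥ MC(Q), so output equals the competitive quantity Q = 11.5. Each buyer pays their reservation price, so CS = 0 and the firm captures all surplus.
Change in quantity: 11.5 − 5.75 = 5.75.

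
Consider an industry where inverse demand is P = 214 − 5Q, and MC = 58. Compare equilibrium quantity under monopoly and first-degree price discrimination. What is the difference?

Q rises by 15.6

Monopoly sets MR = MC: 214 − 10Q = 58 ⇒ Q = 15.6, P = 214 − 5·15.6 = 136.
A perfectly discriminating monopolist sells every unit with P(Q) ≥ MC(Q), so output equals the competitive quantity Q = 31.2. Each buyer pays their reservation price, so CS = 0 and the firm captures all surplus.
Change in equilibrium quantity: 31.2 − 15.6 = 15.6.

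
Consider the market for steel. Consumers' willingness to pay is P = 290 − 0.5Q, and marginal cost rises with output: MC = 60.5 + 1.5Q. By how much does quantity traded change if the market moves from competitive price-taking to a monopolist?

Competitive equilibrium sets price equal to marginal cost: 290 − 0.5Q = 60.5 + 1.5Q, so Q = 114.75 and P = 232.625.
A monopolist chooses Q where MR = MC. MR = 290 − Q; setting this equal to 60.5 + 1.5Q gives Q = 91.8 and P = 244.1.
Change in quantity traded: 91.8 − 114.75 = −22.95.

Q falls by 22.95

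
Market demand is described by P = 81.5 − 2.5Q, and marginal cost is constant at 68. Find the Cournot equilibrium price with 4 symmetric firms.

P = 70.7

In a 4-firm Cournot equilibrium, symmetry and the first-order condition give q = (81.5 − 68)/(12.5) = 1.08. So Q = 4.32 and P = 70.7.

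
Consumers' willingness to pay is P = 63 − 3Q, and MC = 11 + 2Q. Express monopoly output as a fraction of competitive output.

The monopolist equates marginal revenue to marginal cost: 63 − 6Q = 11 + 2Q, so Q = 6.5. From demand, P = 43.5.
Under competition P = MC: 63 − 3Q = 11 + 2Q ⇒ Q = 10.4, P = 31.8.
Ratio Q_m/Q_c = 6.5/10.4 = 0.625.

Q_m/Q_c = 0.625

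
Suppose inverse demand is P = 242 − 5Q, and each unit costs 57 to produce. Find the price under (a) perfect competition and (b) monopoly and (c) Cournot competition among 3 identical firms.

Competition: P = 57; Monopoly: P = 149.5; Cournot: P = 103.25

Under competition P = MC = 57, so Q = (242 − 57)/5 = 37.
The monopolist equates marginal revenue to marginal cost: 242 − 10Q = 57, so Q = 18.5. From demand, P = 149.5.
With 3 symmetric Cournot firms, each firm's FOC gives 242 − 20q = 57, so q = 9.25, Q = 3·9.25 = 27.75, and P = 103.25.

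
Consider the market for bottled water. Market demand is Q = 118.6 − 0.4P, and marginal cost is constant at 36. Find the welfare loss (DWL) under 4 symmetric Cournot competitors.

DWL = 542.882

Inverting demand: P = 296.5 − 2.5Q.
Under competition P = MC = 36, so Q = (296.5 − 36)/2.5 = 104.2.
In a 4-firm Cournot equilibrium, symmetry and the first-order condition give q = (296.5 − 36)/(12.5) = 20.84. So Q = 83.36 and P = 88.1.
DWL is the triangle between Q = 83.36 and Q = 104.2: ½·(104.2 − 83.36)·(88.1 − 36) = 542.882.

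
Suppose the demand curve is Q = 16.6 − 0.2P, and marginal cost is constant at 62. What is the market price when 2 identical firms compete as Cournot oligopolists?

P = 69

Inverting demand: P = 83 − 5Q.
In a 2-firm Cournot equilibrium, symmetry and the first-order condition give q = (83 − 62)/(15) = 1.4. So Q = 2.8 and P = 69.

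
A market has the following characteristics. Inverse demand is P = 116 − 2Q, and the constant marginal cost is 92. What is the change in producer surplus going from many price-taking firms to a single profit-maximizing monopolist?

Producer surplus rises by 72

Under competition P = MC = 92, so Q = (116 − 92)/2 = 12.
PS = (92 − 92)·12 = 0.
Monopoly sets MR = MC: 116 − 4Q = 92 ⇒ Q = 6, P = 116 − 2·6 = 104.
PS = (104 − 92)·6 = 72.
Change in producer surplus: 72 − 0 = 72.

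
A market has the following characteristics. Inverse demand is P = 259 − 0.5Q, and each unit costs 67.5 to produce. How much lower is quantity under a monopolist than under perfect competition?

Under competition P = MC = 67.5, so Q = (259 − 67.5)/0.5 = 383.
The monopolist equates marginal revenue to marginal cost: 259 − Q = 67.5, so Q = 191.5. From demand, P = 163.25.
Change in quantity: 191.5 − 383 = −191.5.

Q falls by 191.5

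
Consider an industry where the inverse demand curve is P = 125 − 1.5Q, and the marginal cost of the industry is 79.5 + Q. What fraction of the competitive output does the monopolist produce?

Q_m/Q_c = 0.625

The monopolist equates marginal revenue to marginal cost: 125 − 3Q = 79.5 + Q, so Q = 11.375. From demand, P = 1727/16.
Competitive equilibrium sets price equal to marginal cost: 125 − 1.5Q = 79.5 + Q, so Q = 18.2 and P = 97.7.
Ratio Q_m/Q_c = 11.375/18.2 = 0.625.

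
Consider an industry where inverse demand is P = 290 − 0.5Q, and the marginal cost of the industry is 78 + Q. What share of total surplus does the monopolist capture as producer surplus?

PS/TS = 0.8

The monopolist equates marginal revenue to marginal cost: 290 − Q = 78 + Q, so Q = 106. From demand, P = 237.
CS = ½·(290 − 237)·106 = 2809.
PS = P·Q − VC(Q) = 237·106 − (78·106 + ½·1·106²) = 11236.
Share captured = PS/TS = 11236/14045 = 0.8.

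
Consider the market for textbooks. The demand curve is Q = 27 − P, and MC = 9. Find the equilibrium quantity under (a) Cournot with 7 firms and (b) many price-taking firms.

Inverting demand: P = 27 − Q.
In a 7-firm Cournot equilibrium, symmetry and the first-order condition give q = (27 − 9)/(8) = 2.25. So Q = 15.75 and P = 11.25.
Competitive firms price at marginal cost: P = 9, giving Q = 18.

Cournot: Q = 15.75; Competition: Q = 18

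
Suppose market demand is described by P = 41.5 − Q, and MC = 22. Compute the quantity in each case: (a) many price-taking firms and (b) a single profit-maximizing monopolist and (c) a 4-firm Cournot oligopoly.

Competition: Q = 19.5; Monopoly: Q = 9.75; Cournot: Q = 15.6

Perfect competition: P = MC = 22, so 41.5 − Q = 22 and Q = 19.5.
A monopolist chooses Q where MR = MC. MR = 41.5 − 2Q; setting this equal to 22 gives Q = 9.75 and P = 31.75.
In a 4-firm Cournot equilibrium, symmetry and the first-order condition give q = (41.5 − 22)/(5) = 3.9. So Q = 15.6 and P = 25.9.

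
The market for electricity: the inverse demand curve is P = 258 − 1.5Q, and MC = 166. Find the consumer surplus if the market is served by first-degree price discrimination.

Under first-degree price discrimination the firm charges each unit its demand price and produces up to where P = MC, i.e. Q = 184/3. Consumer surplus is zero; producer surplus equals total surplus.
CS = 0.

CS = 0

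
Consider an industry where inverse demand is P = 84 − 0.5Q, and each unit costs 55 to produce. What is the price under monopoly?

Monopoly sets MR = MC: 84 − Q = 55 ⇒ Q = 29, P = 84 − 0.5·29 = 69.5.

P = 69.5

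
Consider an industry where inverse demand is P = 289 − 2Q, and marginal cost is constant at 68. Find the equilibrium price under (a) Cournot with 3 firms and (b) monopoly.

With 3 symmetric Cournot firms, each firm's FOC gives 289 − 8q = 68, so q = 27.625, Q = 3·27.625 = 82.875, and P = 123.25.
A monopolist chooses Q where MR = MC. MR = 289 − 4Q; setting this equal to 68 gives Q = 55.25 and P = 178.5.

Cournot: P = 123.25; Monopoly: P = 178.5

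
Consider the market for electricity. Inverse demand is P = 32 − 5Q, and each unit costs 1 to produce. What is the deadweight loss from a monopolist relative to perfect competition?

Competitive firms price at marginal cost: P = 1, giving Q = 6.2.
The monopolist equates marginal revenue to marginal cost: 32 − 10Q = 1, so Q = 3.1. From demand, P = 16.5.
DWL is the triangle between Q = 3.1 and Q = 6.2: ½·(6.2 − 3.1)·(16.5 − 1) = 24.025.

DWL = 24.025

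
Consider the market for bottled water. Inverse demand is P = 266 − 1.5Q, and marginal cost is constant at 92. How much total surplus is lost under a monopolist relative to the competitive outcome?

Perfect competition: P = MC = 92, so 266 − 1.5Q = 92 and Q = 116.
The monopolist equates marginal revenue to marginal cost: 266 − 3Q = 92, so Q = 58. From demand, P = 179.
DWL is the triangle between Q = 58 and Q = 116: ½·(116 − 58)·(179 − 92) = 2523.

DWL = 2523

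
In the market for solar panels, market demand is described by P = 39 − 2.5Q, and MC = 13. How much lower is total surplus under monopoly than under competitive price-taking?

Total surplus falls by 33.8

Perfect competition: P = MC = 13, so 39 − 2.5Q = 13 and Q = 10.4.
CS = ½·(39 − 13)·10.4 = 135.2; PS = (13 − 13)·10.4 = 0; TS = 135.2.
A monopolist chooses Q where MR = MC. MR = 39 − 5Q; setting this equal to 13 gives Q = 5.2 and P = 26.
CS = ½·(39 − 26)·5.2 = 33.8; PS = (26 − 13)·5.2 = 67.6; TS = 101.4.
Change in total surplus: 101.4 − 135.2 = −33.8.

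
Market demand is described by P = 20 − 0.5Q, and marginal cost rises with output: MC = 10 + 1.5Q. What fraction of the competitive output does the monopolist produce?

Q_m/Q_c = 0.8

A monopolist chooses Q where MR = MC. MR = 20 − Q; setting this equal to 10 + 1.5Q gives Q = 4 and P = 18.
Competitive equilibrium sets price equal to marginal cost: 20 − 0.5Q = 10 + 1.5Q, so Q = 5 and P = 17.5.
Ratio Q_m/Q_c = 4/5 = 0.8.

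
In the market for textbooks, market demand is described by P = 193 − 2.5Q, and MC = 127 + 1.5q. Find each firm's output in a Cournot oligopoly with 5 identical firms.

q_i = 4

With 5 symmetric Cournot firms, each firm's FOC gives 193 − 15q = 127 + 1.5q, so q = 4, Q = 5·4 = 20, and P = 143.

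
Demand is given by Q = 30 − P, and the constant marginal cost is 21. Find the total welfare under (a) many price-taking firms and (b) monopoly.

Inverting demand: P = 30 − Q.
Under competition P = MC = 21, so Q = (30 − 21)/1 = 9.
CS = ½·(30 − 21)·9 = 40.5; PS = (21 − 21)·9 = 0; TS = 40.5.
A monopolist chooses Q where MR = MC. MR = 30 − 2Q; setting this equal to 21 gives Q = 4.5 and P = 25.5.
CS = ½·(30 − 25.5)·4.5 = 10.125; PS = (25.5 − 21)·4.5 = 20.25; TS = 30.375.

Competition: TS = 40.5; Monopoly: TS = 30.375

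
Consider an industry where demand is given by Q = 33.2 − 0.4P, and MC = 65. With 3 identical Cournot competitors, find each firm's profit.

π_i = 8.1

Inverting demand: P = 83 − 2.5Q.
In a 3-firm Cournot equilibrium, symmetry and the first-order condition give q = (83 − 65)/(10) = 1.8. So Q = 5.4 and P = 69.5.
Each firm's profit = (69.5 − 65)·1.8 = 8.1.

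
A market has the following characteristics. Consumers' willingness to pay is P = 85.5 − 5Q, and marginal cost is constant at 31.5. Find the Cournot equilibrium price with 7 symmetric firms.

Cournot with 7 identical firms: the symmetric best-response condition is 85.5 − 40q = 31.5. Each firm produces q = 1.35, total output Q = 9.45, price P = 38.25.

P = 38.25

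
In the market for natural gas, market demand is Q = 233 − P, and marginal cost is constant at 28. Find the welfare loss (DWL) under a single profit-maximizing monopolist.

Inverting demand: P = 233 − Q.
Under competition P = MC = 28, so Q = (233 − 28)/1 = 205.
A monopolist chooses Q where MR = MC. MR = 233 − 2Q; setting this equal to 28 gives Q = 102.5 and P = 130.5.
DWL is the triangle between Q = 102.5 and Q = 205: ½·(205 − 102.5)·(130.5 − 28) = 5253.125.

DWL = 5253.125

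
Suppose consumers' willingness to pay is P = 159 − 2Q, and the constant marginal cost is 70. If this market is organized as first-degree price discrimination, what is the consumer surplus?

Under first-degree price discrimination the firm charges each unit its demand price and produces up to where P = MC, i.e. Q = 44.5. Consumer surplus is zero; producer surplus equals total surplus.
CS = 0.

CS = 0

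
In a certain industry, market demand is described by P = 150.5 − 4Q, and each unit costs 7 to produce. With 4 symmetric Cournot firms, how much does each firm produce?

In a 4-firm Cournot equilibrium, symmetry and the first-order condition give q = (150.5 − 7)/(20) = 7.175. So Q = 28.7 and P = 35.7.

q_i = 7.175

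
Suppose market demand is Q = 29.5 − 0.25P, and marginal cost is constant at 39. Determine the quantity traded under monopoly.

Q = 9.875

Inverting demand: P = 118 − 4Q.
A monopolist chooses Q where MR = MC. MR = 118 − 8Q; setting this equal to 39 gives Q = 9.875 and P = 78.5.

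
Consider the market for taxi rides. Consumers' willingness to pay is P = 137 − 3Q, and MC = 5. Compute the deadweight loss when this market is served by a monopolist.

DWL = 726

Under competition P = MC = 5, so Q = (137 − 5)/3 = 44.
The monopolist equates marginal revenue to marginal cost: 137 − 6Q = 5, so Q = 22. From demand, P = 71.
DWL is the triangle between Q = 22 and Q = 44: ½·(44 − 22)·(71 − 5) = 726.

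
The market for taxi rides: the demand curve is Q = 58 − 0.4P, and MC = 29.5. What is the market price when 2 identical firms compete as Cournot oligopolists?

Inverting demand: P = 145 − 2.5Q.
With 2 symmetric Cournot firms, each firm's FOC gives 145 − 7.5q = 29.5, so q = 15.4, Q = 2·15.4 = 30.8, and P = 68.

P = 68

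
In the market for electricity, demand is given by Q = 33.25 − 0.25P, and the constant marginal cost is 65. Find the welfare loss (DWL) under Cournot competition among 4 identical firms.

Inverting demand: P = 133 − 4Q.
Under competition P = MC = 65, so Q = (133 − 65)/4 = 17.
With 4 symmetric Cournot firms, each firm's FOC gives 133 − 20q = 65, so q = 3.4, Q = 4·3.4 = 13.6, and P = 78.6.
DWL is the triangle between Q = 13.6 and Q = 17: ½·(17 − 13.6)·(78.6 − 65) = 23.12.

DWL = 23.12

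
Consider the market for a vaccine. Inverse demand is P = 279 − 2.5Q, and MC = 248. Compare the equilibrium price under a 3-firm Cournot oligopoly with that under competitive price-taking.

In a 3-firm Cournot equilibrium, symmetry and the first-order condition give q = (279 − 248)/(10) = 3.1. So Q = 9.3 and P = 255.75.
Under competition P = MC = 248, so Q = (279 − 248)/2.5 = 12.4.

Cournot: P = 255.75; Competition: P = 248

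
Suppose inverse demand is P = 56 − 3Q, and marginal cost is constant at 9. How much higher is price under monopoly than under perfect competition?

Under competition P = MC = 9, so Q = (56 − 9)/3 = 47/3.
The monopolist equates marginal revenue to marginal cost: 56 − 6Q = 9, so Q = 47/6. From demand, P = 32.5.
Change in price: 32.5 − 9 = 23.5.

Price rises by 23.5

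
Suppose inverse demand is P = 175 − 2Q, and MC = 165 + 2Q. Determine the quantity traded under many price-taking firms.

Under competition P = MC: 175 − 2Q = 165 + 2Q ⇒ Q = 2.5, P = 170.

Q = 2.5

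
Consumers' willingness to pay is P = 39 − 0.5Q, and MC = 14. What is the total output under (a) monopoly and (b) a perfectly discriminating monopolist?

Monopoly: Q = 25; Perfect PD: Q = 50

Monopoly sets MR = MC: 39 − Q = 14 ⇒ Q = 25, P = 39 − 0.5·25 = 26.5.
Under first-degree price discrimination the firm charges each unit its demand price and produces up to where P = MC, i.e. Q = 50. Consumer surplus is zero; producer surplus equals total surplus.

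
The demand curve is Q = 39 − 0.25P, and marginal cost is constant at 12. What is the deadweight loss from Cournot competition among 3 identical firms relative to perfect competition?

Inverting demand: P = 156 − 4Q.
Under competition P = MC = 12, so Q = (156 − 12)/4 = 36.
In a 3-firm Cournot equilibrium, symmetry and the first-order condition give q = (156 − 12)/(16) = 9. So Q = 27 and P = 48.
DWL is the triangle between Q = 27 and Q = 36: ½·(36 − 27)·(48 − 12) = 162.

DWL = 162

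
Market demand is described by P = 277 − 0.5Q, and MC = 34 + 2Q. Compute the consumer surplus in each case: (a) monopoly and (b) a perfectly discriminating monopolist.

Monopoly: CS = 1640.25; Perfect PD: CS = 0

A monopolist chooses Q where MR = MC. MR = 277 − Q; setting this equal to 34 + 2Q gives Q = 81 and P = 236.5.
CS = ½·(277 − 236.5)·81 = 1640.25.
Under first-degree price discrimination the firm charges each unit its demand price and produces up to where P = MC, i.e. Q = 97.2. Consumer surplus is zero; producer surplus equals total surplus.
CS = 0.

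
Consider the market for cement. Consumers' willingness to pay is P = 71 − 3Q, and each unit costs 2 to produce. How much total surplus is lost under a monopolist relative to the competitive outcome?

DWL = 198.375

Competitive firms price at marginal cost: P = 2, giving Q = 23.
Monopoly sets MR = MC: 71 − 6Q = 2 ⇒ Q = 11.5, P = 71 − 3·11.5 = 36.5.
DWL is the triangle between Q = 11.5 and Q = 23: ½·(23 − 11.5)·(36.5 − 2) = 198.375.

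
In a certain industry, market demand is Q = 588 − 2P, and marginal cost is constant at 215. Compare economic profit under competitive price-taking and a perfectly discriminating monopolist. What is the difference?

Inverting demand: P = 294 − 0.5Q.
Competitive firms price at marginal cost: P = 215, giving Q = 158.
Profit = (215 − 215)·158 = 0.
With perfect price discrimination, output is the efficient level Q = 158 (where demand meets MC), but every buyer pays their willingness to pay: CS = 0 and PS = total surplus.
PS equals the full surplus area, 6241. Profit = 6241 = 6241.
Change in economic profit: 6241 − 0 = 6241.

Economic profit rises by 6241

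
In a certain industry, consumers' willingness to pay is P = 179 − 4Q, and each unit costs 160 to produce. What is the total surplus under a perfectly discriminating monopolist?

TS = 45.125

Under first-degree price discrimination the firm charges each unit its demand price and produces up to where P = MC, i.e. Q = 4.75. Consumer surplus is zero; producer surplus equals total surplus.
TS = 45.125 (equal to competitive TS).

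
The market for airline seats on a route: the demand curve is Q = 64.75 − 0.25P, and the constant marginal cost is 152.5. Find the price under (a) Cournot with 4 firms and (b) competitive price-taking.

Inverting demand: P = 259 − 4Q.
With 4 symmetric Cournot firms, each firm's FOC gives 259 − 20q = 152.5, so q = 5.325, Q = 4·5.325 = 21.3, and P = 173.8.
Competitive firms price at marginal cost: P = 152.5, giving Q = 26.625.

Cournot: P = 173.8; Competition: P = 152.5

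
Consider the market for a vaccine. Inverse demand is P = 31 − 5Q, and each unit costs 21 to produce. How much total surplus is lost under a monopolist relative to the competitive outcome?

Under competition P = MC = 21, so Q = (31 − 21)/5 = 2.
Monopoly sets MR = MC: 31 − 10Q = 21 ⇒ Q = 1, P = 31 − 5·1 = 26.
DWL is the triangle between Q = 1 and Q = 2: ½·(2 − 1)·(26 − 21) = 2.5.

DWL = 2.5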